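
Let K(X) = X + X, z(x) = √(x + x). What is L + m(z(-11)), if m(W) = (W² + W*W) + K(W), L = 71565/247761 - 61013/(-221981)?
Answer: -796306535882/18332744847 + 2*I*√22 ≈ -43.436 + 9.3808*I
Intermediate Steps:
z(x) = √2*√x (z(x) = √(2*x) = √2*√x)
K(X) = 2*X
L = 10334237386/18332744847 (L = 71565*(1/247761) - 61013*(-1/221981) = 23855/82587 + 61013/221981 = 10334237386/18332744847 ≈ 0.56370)
m(W) = 2*W + 2*W² (m(W) = (W² + W*W) + 2*W = (W² + W²) + 2*W = 2*W² + 2*W = 2*W + 2*W²)
L + m(z(-11)) = 10334237386/18332744847 + 2*(√2*√(-11))*(1 + √2*√(-11)) = 10334237386/18332744847 + 2*(√2*(I*√11))*(1 + √2*(I*√11)) = 10334237386/18332744847 + 2*(I*√22)*(1 + I*√22) = 10334237386/18332744847 + 2*I*√22*(1 + I*√22)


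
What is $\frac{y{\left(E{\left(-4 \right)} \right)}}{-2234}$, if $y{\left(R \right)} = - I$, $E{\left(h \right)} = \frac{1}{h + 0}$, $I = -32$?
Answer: $- \frac{16}{1117} \approx -0.014324$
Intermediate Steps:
$E{\left(h \right)} = \frac{1}{h}$
$y{\left(R \right)} = 32$ ($y{\left(R \right)} = \left(-1\right) \left(-32\right) = 32$)
$\frac{y{\left(E{\left(-4 \right)} \right)}}{-2234} = \frac{32}{-2234} = 32 \left(- \frac{1}{2234}\right) = - \frac{16}{1117}$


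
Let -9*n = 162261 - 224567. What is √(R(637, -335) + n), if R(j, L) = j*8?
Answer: √108170/3 ≈ 109.63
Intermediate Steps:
n = 62306/9 (n = -(162261 - 224567)/9 = -⅑*(-62306) = 62306/9 ≈ 6922.9)
R(j, L) = 8*j
√(R(637, -335) + n) = √(8*637 + 62306/9) = √(5096 + 62306/9) = √(108170/9) = √108170/3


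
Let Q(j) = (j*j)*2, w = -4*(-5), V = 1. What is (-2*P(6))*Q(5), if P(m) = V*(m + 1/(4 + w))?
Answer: -3625/6 ≈ -604.17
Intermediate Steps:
w = 20
P(m) = 1/24 + m (P(m) = 1*(m + 1/(4 + 20)) = 1*(m + 1/24) = 1*(1/24 + m) = 1/24 + m)
Q(j) = 2*j² (Q(j) = j²*2 = 2*j²)
(-2*P(6))*Q(5) = (-2*(1/24 + 6))*(2*5²) = (-2*145/24)*(2*25) = -145/12*50 = -3625/6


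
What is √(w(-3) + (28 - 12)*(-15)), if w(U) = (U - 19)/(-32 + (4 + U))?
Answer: I*√229958/31 ≈ 15.469*I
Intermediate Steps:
w(U) = (-19 + U)/(-28 + U)
√(w(-3) + (28 - 12)*(-15)) = √((-19 - 3)/(-28 - 3) + (28 - 12)*(-15)) = √(-22/(-31) + 16*(-15)) = √(-1/31*(-22) - 240) = √(22/31 - 240) = √(-7418/31) = I*√229958/31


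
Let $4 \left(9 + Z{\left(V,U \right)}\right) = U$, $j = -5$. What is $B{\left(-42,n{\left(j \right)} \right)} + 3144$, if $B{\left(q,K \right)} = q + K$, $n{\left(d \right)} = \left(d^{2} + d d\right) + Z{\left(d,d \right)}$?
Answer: $\frac{12567}{4} \approx 3141.8$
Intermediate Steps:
$Z{\left(V,U \right)} = -9 + \frac{U}{4}$
$n{\left(d \right)} = -9 + 2 d^{2} + \frac{d}{4}$ ($n{\left(d \right)} = \left(d^{2} + d d\right) + \left(-9 + \frac{d}{4}\right) = \left(d^{2} + d^{2}\right) + \left(-9 + \frac{d}{4}\right) = 2 d^{2} + \left(-9 + \frac{d}{4}\right) = -9 + 2 d^{2} + \frac{d}{4}$)
$B{\left(q,K \right)} = K + q$
$B{\left(-42,n{\left(j \right)} \right)} + 3144 = \left(\left(-9 + 2 \left(-5\right)^{2} + \frac{1}{4} \left(-5\right)\right) - 42\right) + 3144 = \left(\left(-9 + 2 \cdot 25 - \frac{5}{4}\right) - 42\right) + 3144 = \left(\left(-9 + 50 - \frac{5}{4}\right) - 42\right) + 3144 = \left(\frac{159}{4} - 42\right) + 3144 = - \frac{9}{4} + 3144 = \frac{12567}{4}$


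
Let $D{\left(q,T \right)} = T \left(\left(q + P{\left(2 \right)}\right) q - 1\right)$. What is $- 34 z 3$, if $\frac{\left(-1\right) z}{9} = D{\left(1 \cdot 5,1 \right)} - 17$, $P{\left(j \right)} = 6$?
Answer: $33966$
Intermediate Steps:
$D{\left(q,T \right)} = T \left(-1 + q \left(6 + q\right)\right)$ ($D{\left(q,T \right)} = T \left(\left(q + 6\right) q - 1\right) = T \left(\left(6 + q\right) q - 1\right) = T \left(q \left(6 + q\right) - 1\right) = T \left(-1 + q \left(6 + q\right)\right)$)
$z = -333$ ($z = - 9 \left(1 \left(-1 + \left(1 \cdot 5\right)^{2} + 6 \cdot 1 \cdot 5\right) - 17\right) = - 9 \left(1 \left(-1 + 5^{2} + 6 \cdot 5\right) - 17\right) = - 9 \left(1 \left(-1 + 25 + 30\right) - 17\right) = - 9 \left(1 \cdot 54 - 17\right) = - 9 \left(54 - 17\right) = \left(-9\right) 37 = -333$)
$- 34 z 3 = \left(-34\right) \left(-333\right) 3 = 11322 \cdot 3 = 33966$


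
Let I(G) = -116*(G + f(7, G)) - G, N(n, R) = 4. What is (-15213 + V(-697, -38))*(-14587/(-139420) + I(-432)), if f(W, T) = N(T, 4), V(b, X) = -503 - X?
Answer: -54733216417893/69710 ≈ -7.8516e+8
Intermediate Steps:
f(W, T) = 4
I(G) = -464 - 117*G (I(G) = -116*(G + 4) - G = -116*(4 + G) - G = (-464 - 116*G) - G = -464 - 117*G)
(-15213 + V(-697, -38))*(-14587/(-139420) + I(-432)) = (-15213 + (-503 - 1*(-38)))*(-14587/(-139420) + (-464 - 117*(-432))) = (-15213 + (-503 + 38))*(-14587*(-1/139420) + (-464 + 50544)) = (-15213 - 465)*(14587/139420 + 50080) = -15678*6982168187/139420 = -54733216417893/69710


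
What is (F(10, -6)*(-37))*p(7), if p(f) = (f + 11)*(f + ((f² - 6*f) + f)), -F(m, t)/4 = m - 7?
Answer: 167832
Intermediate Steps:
F(m, t) = 28 - 4*m (F(m, t) = -4*(m - 7) = -4*(-7 + m) = 28 - 4*m)
p(f) = (11 + f)*(f² - 4*f) (p(f) = (11 + f)*(f + (f² - 5*f)) = (11 + f)*(f² - 4*f))
(F(10, -6)*(-37))*p(7) = ((28 - 4*10)*(-37))*(7*(-44 + 7² + 7*7)) = ((28 - 40)*(-37))*(7*(-44 + 49 + 49)) = (-12*(-37))*(7*54) = 444*378 = 167832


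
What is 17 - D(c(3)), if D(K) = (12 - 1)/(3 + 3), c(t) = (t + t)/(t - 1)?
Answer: 91/6 ≈ 15.167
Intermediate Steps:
c(t) = 2*t/(-1 + t) (c(t) = (2*t)/(-1 + t) = 2*t/(-1 + t))
D(K) = 11/6
17 - D(c(3)) = 17 - 1*11/6 = 17 - 11/6 = 91/6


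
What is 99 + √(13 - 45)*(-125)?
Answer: 99 - 500*I*√2 ≈ 99.0 - 707.11*I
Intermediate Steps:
99 + √(13 - 45)*(-125) = 99 + √(-32)*(-125) = 99 + (4*I*√2)*(-125) = 99 - 500*I*√2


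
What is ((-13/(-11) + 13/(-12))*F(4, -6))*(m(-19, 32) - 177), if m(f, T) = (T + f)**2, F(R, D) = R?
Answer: -104/33 ≈ -3.1515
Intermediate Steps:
((-13/(-11) + 13/(-12))*F(4, -6))*(m(-19, 32) - 177) = ((-13/(-11) + 13/(-12))*4)*((32 - 19)**2 - 177) = ((-13*(-1/11) + 13*(-1/12))*4)*(13**2 - 177) = ((13/11 - 13/12)*4)*(169 - 177) = ((13/132)*4)*(-8) = (13/33)*(-8) = -104/33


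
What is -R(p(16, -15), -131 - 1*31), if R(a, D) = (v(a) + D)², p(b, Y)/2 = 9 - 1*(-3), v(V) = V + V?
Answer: -12996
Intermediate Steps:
v(V) = 2*V
p(b, Y) = 24 (p(b, Y) = 2*(9 - 1*(-3)) = 2*(9 + 3) = 2*12 = 24)
R(a, D) = (D + 2*a)² (R(a, D) = (2*a + D)² = (D + 2*a)²)
-R(p(16, -15), -131 - 1*31) = -((-131 - 1*31) + 2*24)² = -((-131 - 31) + 48)² = -(-162 + 48)² = -1*(-114)² = -1*12996 = -12996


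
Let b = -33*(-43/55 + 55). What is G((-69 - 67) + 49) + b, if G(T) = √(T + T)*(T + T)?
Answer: -8946/5 - 174*I*√174 ≈ -1789.2 - 2295.2*I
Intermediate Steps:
G(T) = 2*√2*T^(3/2) (G(T) = √(2*T)*(2*T) = (√2*√T)*(2*T) = 2*√2*T^(3/2))
b = -8946/5 (b = -33*(-43*1/55 + 55) = -33*(-43/55 + 55) = -33*2982/55 = -8946/5 ≈ -1789.2)
G((-69 - 67) + 49) + b = 2*√2*((-69 - 67) + 49)^(3/2) - 8946/5 = 2*√2*(-136 + 49)^(3/2) - 8946/5 = 2*√2*(-87)^(3/2) - 8946/5 = 2*√2*(-87*I*√87) - 8946/5 = -174*I*√174 - 8946/5 = -8946/5 - 174*I*√174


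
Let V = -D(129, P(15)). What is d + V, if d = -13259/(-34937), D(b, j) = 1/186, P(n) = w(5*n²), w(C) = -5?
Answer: 78427/209622 ≈ 0.37414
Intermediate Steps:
P(n) = -5
D(b, j) = 1/186
V = -1/186 (V = -1*1/186 = -1/186 ≈ -0.0053763)
d = 13259/34937 (d = -13259*(-1/34937) = 13259/34937 ≈ 0.37951)
d + V = 13259/34937 - 1/186 = 78427/209622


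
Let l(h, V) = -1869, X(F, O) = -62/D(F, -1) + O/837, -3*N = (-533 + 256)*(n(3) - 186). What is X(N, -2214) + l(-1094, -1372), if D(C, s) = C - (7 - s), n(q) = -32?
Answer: -1752521422/936355 ≈ -1871.6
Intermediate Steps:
D(C, s) = -7 + C + s (D(C, s) = C + (-7 + s) = -7 + C + s)
N = -60386/3 (N = -(-533 + 256)*(-32 - 186)/3 = -(-277)*(-218)/3 = -⅓*60386 = -60386/3 ≈ -20129.)
X(F, O) = -62/(-8 + F) + O/837 (X(F, O) = -62/(-7 + F - 1) + O/837 = -62/(-8 + F) + O*(1/837) = -62/(-8 + F) + O/837)
X(N, -2214) + l(-1094, -1372) = (-51894 - 2214*(-8 - 60386/3))/(837*(-8 - 60386/3)) - 1869 = (-51894 - 2214*(-60410/3))/(837*(-60410/3)) - 1869 = (1/837)*(-3/60410)*(-51894 + 44582580) - 1869 = (1/837)*(-3/60410)*44530686 - 1869 = -2473927/936355 - 1869 = -1752521422/936355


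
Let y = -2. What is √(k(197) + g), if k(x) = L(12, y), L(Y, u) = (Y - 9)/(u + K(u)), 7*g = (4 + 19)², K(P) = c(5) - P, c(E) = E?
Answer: √93310/35 ≈ 8.7276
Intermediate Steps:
K(P) = 5 - P
g = 529/7 (g = (4 + 19)²/7 = (⅐)*23² = (⅐)*529 = 529/7 ≈ 75.571)
L(Y, u) = -9/5 + Y/5 (L(Y, u) = (Y - 9)/(u + (5 - u)) = (-9 + Y)/5 = (-9 + Y)*(⅕) = -9/5 + Y/5)
k(x) = ⅗ (k(x) = -9/5 + (⅕)*12 = -9/5 + 12/5 = ⅗)
√(k(197) + g) = √(⅗ + 529/7) = √(2666/35) = √93310/35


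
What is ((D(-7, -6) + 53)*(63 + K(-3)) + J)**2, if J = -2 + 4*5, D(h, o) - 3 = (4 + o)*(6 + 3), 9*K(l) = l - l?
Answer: 5817744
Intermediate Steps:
K(l) = 0 (K(l) = (l - l)/9 = (1/9)*0 = 0)
D(h, o) = 39 + 9*o (D(h, o) = 3 + (4 + o)*(6 + 3) = 3 + (4 + o)*9 = 3 + (36 + 9*o) = 39 + 9*o)
J = 18 (J = -2 + 20 = 18)
((D(-7, -6) + 53)*(63 + K(-3)) + J)**2 = (((39 + 9*(-6)) + 53)*(63 + 0) + 18)**2 = (((39 - 54) + 53)*63 + 18)**2 = ((-15 + 53)*63 + 18)**2 = (38*63 + 18)**2 = (2394 + 18)**2 = 2412**2 = 5817744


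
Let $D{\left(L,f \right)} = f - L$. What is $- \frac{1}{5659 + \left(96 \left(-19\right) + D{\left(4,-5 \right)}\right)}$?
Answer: $- \frac{1}{3826} \approx -0.00026137$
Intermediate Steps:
$- \frac{1}{5659 + \left(96 \left(-19\right) + D{\left(4,-5 \right)}\right)} = - \frac{1}{5659 + \left(96 \left(-19\right) - 9\right)} = - \frac{1}{5659 - 1833} = - \frac{1}{3826}$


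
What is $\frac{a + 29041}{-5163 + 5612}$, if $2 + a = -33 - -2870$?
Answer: $\frac{31876}{449} \approx 70.993$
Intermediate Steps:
$a = 2835$ ($a = -2 - -2837 = -2 + \left(-33 + 2870\right) = -2 + 2837 = 2835$)
$\frac{a + 29041}{-5163 + 5612} = \frac{2835 + 29041}{-5163 + 5612} = \frac{31876}{449}$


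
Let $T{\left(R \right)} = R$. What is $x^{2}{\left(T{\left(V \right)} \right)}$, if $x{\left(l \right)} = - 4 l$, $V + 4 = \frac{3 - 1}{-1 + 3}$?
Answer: $144$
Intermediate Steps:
$V = -3$ ($V = -4 + \frac{3 - 1}{-1 + 3} = -4 + \frac{2}{2} = -4 + 2 \cdot \frac{1}{2} = -4 + 1 = -3$)
$x^{2}{\left(T{\left(V \right)} \right)} = \left(\left(-4\right) \left(-3\right)\right)^{2} = 12^{2} = 144$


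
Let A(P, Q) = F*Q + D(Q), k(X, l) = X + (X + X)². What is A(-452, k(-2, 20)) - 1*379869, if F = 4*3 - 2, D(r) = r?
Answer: -379715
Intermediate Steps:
k(X, l) = X + 4*X² (k(X, l) = X + (2*X)² = X + 4*X²)
F = 10 (F = 12 - 2 = 10)
A(P, Q) = 11*Q (A(P, Q) = 10*Q + Q = 11*Q)
A(-452, k(-2, 20)) - 1*379869 = 11*(-2*(1 + 4*(-2))) - 1*379869 = 11*(-2*(1 - 8)) - 379869 = 11*(-2*(-7)) - 379869 = 11*14 - 379869 = 154 - 379869 = -379715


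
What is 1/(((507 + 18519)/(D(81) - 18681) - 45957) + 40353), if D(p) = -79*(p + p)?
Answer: -1499/8401302 ≈ -0.00017842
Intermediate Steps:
D(p) = -158*p
1/(((507 + 18519)/(D(81) - 18681) - 45957) + 40353) = 1/(((507 + 18519)/(-158*81 - 18681) - 45957) + 40353) = 1/((19026/(-12798 - 18681) - 45957) + 40353) = 1/((19026/(-31479) - 45957) + 40353) = 1/((19026*(-1/31479) - 45957) + 40353) = 1/((-906/1499 - 45957) + 40353) = 1/(-68890449/1499 + 40353) = 1/(-8401302/1499) = -1499/8401302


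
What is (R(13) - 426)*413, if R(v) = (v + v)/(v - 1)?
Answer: -1050259/6 ≈ -1.7504e+5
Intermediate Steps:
R(v) = 2*v/(-1 + v) (R(v) = (2*v)/(-1 + v) = 2*v/(-1 + v))
(R(13) - 426)*413 = (2*13/(-1 + 13) - 426)*413 = (2*13/12 - 426)*413 = (2*13*(1/12) - 426)*413 = (13/6 - 426)*413 = -2543/6*413 = -1050259/6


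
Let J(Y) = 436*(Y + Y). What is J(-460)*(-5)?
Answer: 2005600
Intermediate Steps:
J(Y) = 872*Y (J(Y) = 436*(2*Y) = 872*Y)
J(-460)*(-5) = (872*(-460))*(-5) = -401120*(-5) = 2005600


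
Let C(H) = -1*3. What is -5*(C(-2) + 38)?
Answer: -175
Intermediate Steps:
C(H) = -3
-5*(C(-2) + 38) = -5*(-3 + 38) = -5*35 = -175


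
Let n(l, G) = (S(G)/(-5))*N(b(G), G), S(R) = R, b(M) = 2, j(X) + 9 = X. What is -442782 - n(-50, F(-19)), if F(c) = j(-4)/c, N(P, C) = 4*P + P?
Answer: -8412832/19 ≈ -4.4278e+5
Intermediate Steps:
j(X) = -9 + X
N(P, C) = 5*P
F(c) = -13/c (F(c) = (-9 - 4)/c = -13/c)
n(l, G) = -2*G (n(l, G) = (G/(-5))*(5*2) = (G*(-⅕))*10 = -G/5*10 = -2*G)
-442782 - n(-50, F(-19)) = -442782 - (-2)*(-13/(-19)) = -442782 - (-2)*(-13*(-1/19)) = -442782 - (-2)*13/19 = -442782 - 1*(-26/19) = -442782 + 26/19 = -8412832/19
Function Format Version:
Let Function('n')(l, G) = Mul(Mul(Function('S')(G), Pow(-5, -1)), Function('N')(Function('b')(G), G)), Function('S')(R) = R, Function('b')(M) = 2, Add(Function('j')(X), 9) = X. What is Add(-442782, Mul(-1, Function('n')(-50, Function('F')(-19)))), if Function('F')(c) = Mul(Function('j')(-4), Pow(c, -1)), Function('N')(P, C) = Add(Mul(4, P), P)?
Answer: Rational(-8412832, 19) ≈ -4.4278e+5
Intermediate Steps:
Function('j')(X) = Add(-9, X)
Function('N')(P, C) = Mul(5, P)
Function('F')(c) = Mul(-13, Pow(c, -1)) (Function('F')(c) = Mul(Add(-9, -4), Pow(c, -1)) = Mul(-13, Pow(c, -1)))
Function('n')(l, G) = Mul(-2, G) (Function('n')(l, G) = Mul(Mul(G, Pow(-5, -1)), Mul(5, 2)) = Mul(Mul(G, Rational(-1, 5)), 10) = Mul(Mul(Rational(-1, 5), G), 10) = Mul(-2, G))
Add(-442782, Mul(-1, Function('n')(-50, Function('F')(-19)))) = Add(-442782, Mul(-1, Mul(-2, Mul(-13, Pow(-19, -1))))) = Add(-442782, Mul(-1, Mul(-2, Mul(-13, Rational(-1, 19))))) = Add(-442782, Mul(-1, Mul(-2, Rational(13, 19)))) = Add(-442782, Mul(-1, Rational(-26, 19))) = Add(-442782, Rational(26, 19)) = Rational(-8412832, 19)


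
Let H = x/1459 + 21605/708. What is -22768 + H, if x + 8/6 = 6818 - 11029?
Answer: -7830055711/344324 ≈ -22740.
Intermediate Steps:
x = -12637/3 (x = -4/3 + (6818 - 11029) = -4/3 - 4211 = -12637/3 ≈ -4212.3)
H = 9513121/344324 (H = -12637/3/1459 + 21605/708 = -12637/3*1/1459 + 21605*(1/708) = -12637/4377 + 21605/708 = 9513121/344324 ≈ 27.628)
-22768 + H = -22768 + 9513121/344324 = -7830055711/344324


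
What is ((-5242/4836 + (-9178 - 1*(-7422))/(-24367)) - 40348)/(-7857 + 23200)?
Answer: -2377339813187/904000446258 ≈ -2.6298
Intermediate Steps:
((-5242/4836 + (-9178 - 1*(-7422))/(-24367)) - 40348)/(-7857 + 23200) = ((-5242*1/4836 + (-9178 + 7422)*(-1/24367)) - 40348)/15343 = ((-2621/2418 - 1756*(-1/24367)) - 40348)*(1/15343) = ((-2621/2418 + 1756/24367) - 40348)*(1/15343) = (-59619899/58919406 - 40348)*(1/15343) = -2377339813187/58919406*1/15343 = -2377339813187/904000446258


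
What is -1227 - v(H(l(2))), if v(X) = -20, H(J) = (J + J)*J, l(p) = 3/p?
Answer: -1207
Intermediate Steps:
H(J) = 2*J**2 (H(J) = (2*J)*J = 2*J**2)
-1227 - v(H(l(2))) = -1227 - 1*(-20) = -1227 + 20 = -1207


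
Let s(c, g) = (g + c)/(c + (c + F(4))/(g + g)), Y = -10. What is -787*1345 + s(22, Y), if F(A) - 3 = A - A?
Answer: -87856697/83 ≈ -1.0585e+6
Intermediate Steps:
F(A) = 3 (F(A) = 3 + (A - A) = 3 + 0 = 3)
s(c, g) = (c + g)/(c + (3 + c)/(2*g)) (s(c, g) = (g + c)/(c + (c + 3)/(g + g)) = (c + g)/(c + (3 + c)/((2*g))) = (c + g)/(c + (3 + c)*(1/(2*g))) = (c + g)/(c + (3 + c)/(2*g)))
-787*1345 + s(22, Y) = -787*1345 + 2*(-10)*(22 - 10)/(3 + 22 + 2*22*(-10)) = -1058515 + 2*(-10)*12/(3 + 22 - 440) = -1058515 + 2*(-10)*12/(-415) = -1058515 + 2*(-10)*(-1/415)*12 = -1058515 + 48/83 = -87856697/83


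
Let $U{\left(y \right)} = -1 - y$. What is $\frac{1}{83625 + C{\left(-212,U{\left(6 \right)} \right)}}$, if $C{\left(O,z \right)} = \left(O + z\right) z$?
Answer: $\frac{1}{85158} \approx 1.1743 \cdot 10^{-5}$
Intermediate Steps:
$C{\left(O,z \right)} = z \left(O + z\right)$
$\frac{1}{83625 + C{\left(-212,U{\left(6 \right)} \right)}} = \frac{1}{83625 + \left(-1 - 6\right) \left(-212 - 7\right)} = \frac{1}{83625 - 7 \left(-212 - 7\right)} = \frac{1}{83625 - -1533} = \frac{1}{83625 + 1533} = \frac{1}{85158}$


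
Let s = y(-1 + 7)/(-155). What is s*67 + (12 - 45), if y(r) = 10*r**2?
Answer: -5847/31 ≈ -188.61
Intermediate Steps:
s = -72/31 (s = (10*(-1 + 7)**2)/(-155) = (10*6**2)*(-1/155) = (10*36)*(-1/155) = 360*(-1/155) = -72/31 ≈ -2.3226)
s*67 + (12 - 45) = -72/31*67 + (12 - 45) = -4824/31 - 33 = -5847/31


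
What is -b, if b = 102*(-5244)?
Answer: 534888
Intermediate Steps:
b = -534888
-b = -1*(-534888) = 534888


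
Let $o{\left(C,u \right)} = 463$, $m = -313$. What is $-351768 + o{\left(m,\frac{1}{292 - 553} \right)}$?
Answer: $-351305$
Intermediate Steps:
$-351768 + o{\left(m,\frac{1}{292 - 553} \right)} = -351768 + 463 = -351305$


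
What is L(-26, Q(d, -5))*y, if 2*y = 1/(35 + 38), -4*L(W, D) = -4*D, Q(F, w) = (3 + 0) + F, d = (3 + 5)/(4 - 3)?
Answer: 11/146 ≈ 0.075342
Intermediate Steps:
d = 8 (d = 8/1 = 8*1 = 8)
Q(F, w) = 3 + F
L(W, D) = D (L(W, D) = -(-1)*D = D)
y = 1/146 (y = 1/(2*(35 + 38)) = (1/2)/73 = (1/2)*(1/73) = 1/146 ≈ 0.0068493)
L(-26, Q(d, -5))*y = (3 + 8)*(1/146) = 11*(1/146) = 11/146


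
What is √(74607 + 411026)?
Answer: √485633 ≈ 696.87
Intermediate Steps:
√(74607 + 411026) = √485633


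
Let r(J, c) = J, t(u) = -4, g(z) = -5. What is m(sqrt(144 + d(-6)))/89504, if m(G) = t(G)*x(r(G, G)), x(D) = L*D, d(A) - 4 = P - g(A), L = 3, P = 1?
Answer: -3*sqrt(154)/22376 ≈ -0.0016638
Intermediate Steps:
d(A) = 10 (d(A) = 4 + (1 - 1*(-5)) = 4 + (1 + 5) = 4 + 6 = 10)
x(D) = 3*D
m(G) = -12*G
m(sqrt(144 + d(-6)))/89504 = -12*sqrt(144 + 10)/89504 = -12*sqrt(154)*(1/89504) = -3*sqrt(154)/22376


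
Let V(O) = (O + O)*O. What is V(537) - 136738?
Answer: 440000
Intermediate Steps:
V(O) = 2*O**2 (V(O) = (2*O)*O = 2*O**2)
V(537) - 136738 = 2*537**2 - 136738 = 2*288369 - 136738 = 576738 - 136738 = 440000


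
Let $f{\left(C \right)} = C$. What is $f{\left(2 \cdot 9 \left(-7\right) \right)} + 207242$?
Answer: $207116$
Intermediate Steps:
$f{\left(2 \cdot 9 \left(-7\right) \right)} + 207242 = 2 \cdot 9 \left(-7\right) + 207242 = 18 \left(-7\right) + 207242 = -126 + 207242 = 207116$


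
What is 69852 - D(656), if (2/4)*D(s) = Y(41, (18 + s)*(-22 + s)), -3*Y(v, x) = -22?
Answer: 209512/3 ≈ 69837.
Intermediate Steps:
Y(v, x) = 22/3 (Y(v, x) = -⅓*(-22) = 22/3)
D(s) = 44/3 (D(s) = 2*(22/3) = 44/3)
69852 - D(656) = 69852 - 1*44/3 = 69852 - 44/3 = 209512/3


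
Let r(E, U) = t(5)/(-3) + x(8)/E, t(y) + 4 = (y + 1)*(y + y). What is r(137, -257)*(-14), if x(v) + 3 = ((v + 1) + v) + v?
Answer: 106484/411 ≈ 259.08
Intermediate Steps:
x(v) = -2 + 3*v (x(v) = -3 + (((v + 1) + v) + v) = -3 + (((1 + v) + v) + v) = -3 + ((1 + 2*v) + v) = -3 + (1 + 3*v) = -2 + 3*v)
t(y) = -4 + 2*y*(1 + y) (t(y) = -4 + (y + 1)*(y + y) = -4 + (1 + y)*(2*y) = -4 + 2*y*(1 + y))
r(E, U) = -56/3 + 22/E (r(E, U) = (-4 + 2*5 + 2*5²)/(-3) + (-2 + 3*8)/E = (-4 + 10 + 2*25)*(-⅓) + (-2 + 24)/E = (-4 + 10 + 50)*(-⅓) + 22/E = 56*(-⅓) + 22/E = -56/3 + 22/E)
r(137, -257)*(-14) = (-56/3 + 22/137)*(-14) = -7606/411*(-14) = 106484/411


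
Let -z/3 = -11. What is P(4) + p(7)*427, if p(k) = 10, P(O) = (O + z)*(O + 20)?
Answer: 5158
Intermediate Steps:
z = 33 (z = -3*(-11) = 33)
P(O) = (20 + O)*(33 + O) (P(O) = (O + 33)*(O + 20) = (33 + O)*(20 + O) = (20 + O)*(33 + O))
P(4) + p(7)*427 = (660 + 4² + 53*4) + 10*427 = (660 + 16 + 212) + 4270 = 888 + 4270 = 5158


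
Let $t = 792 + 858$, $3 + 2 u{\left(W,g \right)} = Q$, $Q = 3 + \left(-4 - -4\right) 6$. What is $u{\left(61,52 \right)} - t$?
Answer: $-1650$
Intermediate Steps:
$Q = 3$ ($Q = 3 + \left(-4 + 4\right) 6 = 3 + 0 \cdot 6 = 3 + 0 = 3$)
$u{\left(W,g \right)} = 0$ ($u{\left(W,g \right)} = - \frac{3}{2} + \frac{1}{2} \cdot 3 = - \frac{3}{2} + \frac{3}{2} = 0$)
$t = 1650$
$u{\left(61,52 \right)} - t = 0 - 1650 = -1650$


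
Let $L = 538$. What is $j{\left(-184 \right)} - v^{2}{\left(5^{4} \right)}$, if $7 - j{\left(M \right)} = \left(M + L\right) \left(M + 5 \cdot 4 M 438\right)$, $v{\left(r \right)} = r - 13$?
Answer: $570281959$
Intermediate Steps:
$v{\left(r \right)} = -13 + r$
$j{\left(M \right)} = 7 - 8761 M \left(538 + M\right)$ ($j{\left(M \right)} = 7 - \left(M + 538\right) \left(M + 5 \cdot 4 M 438\right) = 7 - \left(538 + M\right) \left(M + 20 M 438\right) = 7 - \left(538 + M\right) \left(M + 8760 M\right) = 7 - \left(538 + M\right) 8761 M = 7 - 8761 M \left(538 + M\right)$)
$j{\left(-184 \right)} - v^{2}{\left(5^{4} \right)} = \left(7 - -867268912 - 8761 \left(-184\right)^{2}\right) - \left(-13 + 5^{4}\right)^{2} = \left(7 + 867268912 - 296612416\right) - \left(-13 + 625\right)^{2} = \left(7 + 867268912 - 296612416\right) - 612^{2} = 570656503 - 374544 = 570281959$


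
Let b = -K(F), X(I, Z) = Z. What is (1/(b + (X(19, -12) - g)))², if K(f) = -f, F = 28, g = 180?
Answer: 1/26896 ≈ 3.7180e-5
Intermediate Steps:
b = 28 (b = -(-1)*28 = -1*(-28) = 28)
(1/(b + (X(19, -12) - g)))² = (1/(28 + (-12 - 1*180)))² = (1/(28 + (-12 - 180)))² = (1/(28 - 192))² = (1/(-164))² = (-1/164)² = 1/26896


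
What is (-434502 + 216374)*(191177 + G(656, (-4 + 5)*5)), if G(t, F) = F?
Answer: -41702147296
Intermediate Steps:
(-434502 + 216374)*(191177 + G(656, (-4 + 5)*5)) = (-434502 + 216374)*(191177 + (-4 + 5)*5) = -218128*(191177 + 1*5) = -218128*(191177 + 5) = -218128*191182 = -41702147296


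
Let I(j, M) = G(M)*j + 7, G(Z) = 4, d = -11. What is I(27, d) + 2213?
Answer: 2328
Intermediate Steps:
I(j, M) = 7 + 4*j (I(j, M) = 4*j + 7 = 7 + 4*j)
I(27, d) + 2213 = (7 + 4*27) + 2213 = (7 + 108) + 2213 = 115 + 2213 = 2328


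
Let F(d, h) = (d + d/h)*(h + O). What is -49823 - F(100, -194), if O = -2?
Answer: -2941431/97 ≈ -30324.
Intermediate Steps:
F(d, h) = (-2 + h)*(d + d/h) (F(d, h) = (d + d/h)*(h - 2) = (d + d/h)*(-2 + h) = (-2 + h)*(d + d/h))
-49823 - F(100, -194) = -49823 - 100*(-2 - 194*(-1 - 194))/(-194) = -49823 - 100*(-1)*(-2 - 194*(-195))/194 = -49823 - 100*(-1)*(-2 + 37830)/194 = -49823 - 100*(-1)*37828/194 = -49823 - 1*(-1891400/97) = -49823 + 1891400/97 = -2941431/97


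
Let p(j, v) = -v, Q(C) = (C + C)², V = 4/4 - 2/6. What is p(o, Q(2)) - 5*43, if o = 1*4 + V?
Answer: -231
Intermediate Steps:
V = ⅔ (V = 4*(¼) - 2*⅙ = 1 - ⅓ = ⅔ ≈ 0.66667)
Q(C) = 4*C² (Q(C) = (2*C)² = 4*C²)
o = 14/3 (o = 1*4 + ⅔ = 4 + ⅔ = 14/3 ≈ 4.6667)
p(o, Q(2)) - 5*43 = -4*2² - 5*43 = -4*4 - 215 = -1*16 - 215 = -16 - 215 = -231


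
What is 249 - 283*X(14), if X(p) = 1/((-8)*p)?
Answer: 28171/112 ≈ 251.53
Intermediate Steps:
X(p) = -1/(8*p)
249 - 283*X(14) = 249 - (-283)/(8*14) = 249 - 283*(-1/112) = 249 + 283/112 = 28171/112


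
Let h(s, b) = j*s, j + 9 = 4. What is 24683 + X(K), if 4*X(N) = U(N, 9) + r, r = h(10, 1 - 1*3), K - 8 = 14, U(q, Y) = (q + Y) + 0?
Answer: 98713/4 ≈ 24678.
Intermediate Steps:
j = -5 (j = -9 + 4 = -5)
U(q, Y) = Y + q (U(q, Y) = (Y + q) + 0 = Y + q)
K = 22 (K = 8 + 14 = 22)
h(s, b) = -5*s
r = -50 (r = -5*10 = -50)
X(N) = -41/4 + N/4 (X(N) = ((9 + N) - 50)/4 = (-41 + N)/4 = -41/4 + N/4)
24683 + X(K) = 24683 + (-41/4 + (¼)*22) = 24683 + (-41/4 + 11/2) = 24683 - 19/4 = 98713/4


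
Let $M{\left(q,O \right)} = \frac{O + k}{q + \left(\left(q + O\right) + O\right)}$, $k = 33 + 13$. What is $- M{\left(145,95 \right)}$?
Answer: $- \frac{47}{160} \approx -0.29375$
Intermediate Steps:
$k = 46$
$M{\left(q,O \right)} = \frac{46 + O}{2 O + 2 q}$ ($M{\left(q,O \right)} = \frac{O + 46}{q + \left(\left(q + O\right) + O\right)} = \frac{46 + O}{q + \left(\left(O + q\right) + O\right)} = \frac{46 + O}{q + \left(q + 2 O\right)} = \frac{46 + O}{2 O + 2 q}$)
$- M{\left(145,95 \right)} = - \frac{23 + \frac{1}{2} \cdot 95}{95 + 145} = - \frac{23 + \frac{95}{2}}{240} = - \frac{141}{240 \cdot 2} = \left(-1\right) \frac{47}{160} = - \frac{47}{160}$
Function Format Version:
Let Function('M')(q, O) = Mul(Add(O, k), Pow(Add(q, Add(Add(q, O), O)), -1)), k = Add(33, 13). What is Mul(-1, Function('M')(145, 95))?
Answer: Rational(-47, 160) ≈ -0.29375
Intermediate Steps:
k = 46
Function('M')(q, O) = Mul(Pow(Add(Mul(2, O), Mul(2, q)), -1), Add(46, O)) (Function('M')(q, O) = Mul(Add(O, 46), Pow(Add(q, Add(Add(q, O), O)), -1)) = Mul(Add(46, O), Pow(Add(q, Add(Add(O, q), O)), -1)) = Mul(Add(46, O), Pow(Add(q, Add(q, Mul(2, O))), -1)) = Mul(Add(46, O), Pow(Add(Mul(2, O), Mul(2, q)), -1)) = Mul(Pow(Add(Mul(2, O), Mul(2, q)), -1), Add(46, O)))
Mul(-1, Function('M')(145, 95)) = Mul(-1, Mul(Pow(Add(95, 145), -1), Add(23, Mul(Rational(1, 2), 95)))) = Mul(-1, Mul(Pow(240, -1), Add(23, Rational(95, 2)))) = Mul(-1, Mul(Rational(1, 240), Rational(141, 2))) = Mul(-1, Rational(47, 160)) = Rational(-47, 160)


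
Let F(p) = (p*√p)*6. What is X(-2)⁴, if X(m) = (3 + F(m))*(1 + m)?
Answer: 67473 + 40176*I*√2 ≈ 67473.0 + 56817.0*I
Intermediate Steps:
F(p) = 6*p^(3/2) (F(p) = p^(3/2)*6 = 6*p^(3/2))
X(m) = (1 + m)*(3 + 6*m^(3/2)) (X(m) = (3 + 6*m^(3/2))*(1 + m) = (1 + m)*(3 + 6*m^(3/2)))
X(-2)⁴ = (3 + 3*(-2) + 6*(-2)^(3/2) + 6*(-2)^(5/2))⁴ = (3 - 6 + 6*(-2*I*√2) + 6*(4*I*√2))⁴ = (3 - 6 - 12*I*√2 + 24*I*√2)⁴ = (-3 + 12*I*√2)⁴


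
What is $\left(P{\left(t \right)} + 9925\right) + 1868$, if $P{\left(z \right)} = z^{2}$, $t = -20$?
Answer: $12193$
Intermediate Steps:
$\left(P{\left(t \right)} + 9925\right) + 1868 = \left(\left(-20\right)^{2} + 9925\right) + 1868 = \left(400 + 9925\right) + 1868 = 10325 + 1868 = 12193$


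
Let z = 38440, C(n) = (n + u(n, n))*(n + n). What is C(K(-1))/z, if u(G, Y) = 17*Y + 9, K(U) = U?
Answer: 9/19220 ≈ 0.00046826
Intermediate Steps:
u(G, Y) = 9 + 17*Y
C(n) = 2*n*(9 + 18*n) (C(n) = (n + (9 + 17*n))*(n + n) = (9 + 18*n)*(2*n) = 2*n*(9 + 18*n))
C(K(-1))/z = (18*(-1)*(1 + 2*(-1)))/38440 = (18*(-1)*(1 - 2))*(1/38440) = (18*(-1)*(-1))*(1/38440) = 18*(1/38440) = 9/19220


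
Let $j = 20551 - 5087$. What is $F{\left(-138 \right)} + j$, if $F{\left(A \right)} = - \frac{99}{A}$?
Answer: $\frac{711377}{46} \approx 15465.0$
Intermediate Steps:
$j = 15464$ ($j = 20551 - 5087 = 15464$)
$F{\left(-138 \right)} + j = - \frac{99}{-138} + 15464 = \left(-99\right) \left(- \frac{1}{138}\right) + 15464 = \frac{33}{46} + 15464 = \frac{711377}{46}$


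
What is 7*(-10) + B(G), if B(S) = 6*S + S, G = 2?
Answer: -56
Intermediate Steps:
B(S) = 7*S
7*(-10) + B(G) = 7*(-10) + 7*2 = -70 + 14 = -56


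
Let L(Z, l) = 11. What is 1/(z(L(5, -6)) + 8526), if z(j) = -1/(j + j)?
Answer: 22/187571 ≈ 0.00011729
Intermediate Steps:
z(j) = -1/(2*j)
1/(z(L(5, -6)) + 8526) = 1/(-½/11 + 8526) = 1/(-½*1/11 + 8526) = 1/(-1/22 + 8526) = 1/(187571/22) = 22/187571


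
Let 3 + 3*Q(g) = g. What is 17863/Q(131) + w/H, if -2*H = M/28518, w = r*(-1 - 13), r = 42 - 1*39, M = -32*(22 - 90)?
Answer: 3306525/2176 ≈ 1519.5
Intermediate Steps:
M = 2176 (M = -32*(-68) = 2176)
r = 3 (r = 42 - 39 = 3)
Q(g) = -1 + g/3
w = -42 (w = 3*(-1 - 13) = 3*(-14) = -42)
H = -544/14259 (H = -1088/28518 = -1/2*1088/14259 = -544/14259 ≈ -0.038151)
17863/Q(131) + w/H = 17863/(-1 + (1/3)*131) - 42/(-544/14259) = 17863/(-1 + 131/3) - 42*(-14259/544) = 17863/(128/3) + 299439/272 = 17863*(3/128) + 299439/272 = 53589/128 + 299439/272 = 3306525/2176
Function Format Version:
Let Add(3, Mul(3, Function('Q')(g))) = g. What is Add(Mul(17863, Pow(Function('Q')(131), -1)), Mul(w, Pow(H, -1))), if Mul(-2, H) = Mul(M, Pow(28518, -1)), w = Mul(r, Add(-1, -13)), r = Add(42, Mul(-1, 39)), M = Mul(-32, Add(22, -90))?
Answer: Rational(3306525, 2176) ≈ 1519.5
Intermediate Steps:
M = 2176 (M = Mul(-32, -68) = 2176)
r = 3 (r = Add(42, -39) = 3)
Function('Q')(g) = Add(-1, Mul(Rational(1, 3), g))
w = -42 (w = Mul(3, Add(-1, -13)) = Mul(3, -14) = -42)
H = Rational(-544, 14259) (H = Mul(Rational(-1, 2), Mul(2176, Pow(28518, -1))) = Mul(Rational(-1, 2), Mul(2176, Rational(1, 28518))) = Mul(Rational(-1, 2), Rational(1088, 14259)) = Rational(-544, 14259) ≈ -0.038151)
Add(Mul(17863, Pow(Function('Q')(131), -1)), Mul(w, Pow(H, -1))) = Add(Mul(17863, Pow(Add(-1, Mul(Rational(1, 3), 131)), -1)), Mul(-42, Pow(Rational(-544, 14259), -1))) = Add(Mul(17863, Pow(Add(-1, Rational(131, 3)), -1)), Mul(-42, Rational(-14259, 544))) = Add(Mul(17863, Pow(Rational(128, 3), -1)), Rational(299439, 272)) = Add(Mul(17863, Rational(3, 128)), Rational(299439, 272)) = Add(Rational(53589, 128), Rational(299439, 272)) = Rational(3306525, 2176)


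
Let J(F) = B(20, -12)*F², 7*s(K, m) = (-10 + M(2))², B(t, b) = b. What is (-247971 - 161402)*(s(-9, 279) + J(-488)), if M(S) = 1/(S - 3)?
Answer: 8189087257675/7 ≈ 1.1699e+12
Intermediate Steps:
M(S) = 1/(-3 + S)
s(K, m) = 121/7 (s(K, m) = (-10 + 1/(-3 + 2))²/7 = (-10 + 1/(-1))²/7 = (-10 - 1)²/7 = (⅐)*(-11)² = (⅐)*121 = 121/7)
J(F) = -12*F²
(-247971 - 161402)*(s(-9, 279) + J(-488)) = (-247971 - 161402)*(121/7 - 12*(-488)²) = -409373*(121/7 - 12*238144) = -409373*(121/7 - 2857728) = -409373*(-20003975/7) = 8189087257675/7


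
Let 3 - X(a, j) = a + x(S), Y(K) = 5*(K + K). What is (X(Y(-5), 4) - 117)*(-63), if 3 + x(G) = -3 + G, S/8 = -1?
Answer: 3150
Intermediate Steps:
S = -8 (S = 8*(-1) = -8)
x(G) = -6 + G (x(G) = -3 + (-3 + G) = -6 + G)
Y(K) = 10*K (Y(K) = 5*(2*K) = 10*K)
X(a, j) = 17 - a (X(a, j) = 3 - (a + (-6 - 8)) = 3 - (a - 14) = 3 - (-14 + a) = 3 + (14 - a) = 17 - a)
(X(Y(-5), 4) - 117)*(-63) = ((17 - 10*(-5)) - 117)*(-63) = ((17 - 1*(-50)) - 117)*(-63) = ((17 + 50) - 117)*(-63) = (67 - 117)*(-63) = -50*(-63) = 3150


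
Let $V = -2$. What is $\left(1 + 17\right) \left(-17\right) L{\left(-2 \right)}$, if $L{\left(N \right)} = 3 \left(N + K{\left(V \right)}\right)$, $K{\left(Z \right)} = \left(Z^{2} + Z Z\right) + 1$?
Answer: $-6426$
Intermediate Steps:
$K{\left(Z \right)} = 1 + 2 Z^{2}$ ($K{\left(Z \right)} = \left(Z^{2} + Z^{2}\right) + 1 = 2 Z^{2} + 1 = 1 + 2 Z^{2}$)
$L{\left(N \right)} = 27 + 3 N$ ($L{\left(N \right)} = 3 \left(N + \left(1 + 2 \left(-2\right)^{2}\right)\right) = 3 \left(N + \left(1 + 2 \cdot 4\right)\right) = 3 \left(N + \left(1 + 8\right)\right) = 3 \left(N + 9\right) = 3 \left(9 + N\right) = 27 + 3 N$)
$\left(1 + 17\right) \left(-17\right) L{\left(-2 \right)} = \left(1 + 17\right) \left(-17\right) \left(27 + 3 \left(-2\right)\right) = 18 \left(-17\right) \left(27 - 6\right) = \left(-306\right) 21 = -6426$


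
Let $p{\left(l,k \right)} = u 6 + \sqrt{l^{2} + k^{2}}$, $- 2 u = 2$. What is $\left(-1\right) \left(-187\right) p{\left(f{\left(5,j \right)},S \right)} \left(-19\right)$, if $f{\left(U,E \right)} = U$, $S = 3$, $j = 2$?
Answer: $21318 - 3553 \sqrt{34} \approx 600.63$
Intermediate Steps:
$u = -1$ ($u = \left(- \frac{1}{2}\right) 2 = -1$)
$p{\left(l,k \right)} = -6 + \sqrt{k^{2} + l^{2}}$ ($p{\left(l,k \right)} = \left(-1\right) 6 + \sqrt{l^{2} + k^{2}} = -6 + \sqrt{k^{2} + l^{2}}$)
$\left(-1\right) \left(-187\right) p{\left(f{\left(5,j \right)},S \right)} \left(-19\right) = \left(-1\right) \left(-187\right) \left(-6 + \sqrt{3^{2} + 5^{2}}\right) \left(-19\right) = 187 \left(-6 + \sqrt{9 + 25}\right) \left(-19\right) = 187 \left(-6 + \sqrt{34}\right) \left(-19\right) = \left(-1122 + 187 \sqrt{34}\right) \left(-19\right) = 21318 - 3553 \sqrt{34}$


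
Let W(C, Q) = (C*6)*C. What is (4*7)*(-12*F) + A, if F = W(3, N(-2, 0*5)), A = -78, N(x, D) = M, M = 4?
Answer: -18222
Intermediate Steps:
N(x, D) = 4
W(C, Q) = 6*C**2 (W(C, Q) = (6*C)*C = 6*C**2)
F = 54 (F = 6*3**2 = 6*9 = 54)
(4*7)*(-12*F) + A = (4*7)*(-12*54) - 78 = 28*(-648) - 78 = -18144 - 78 = -18222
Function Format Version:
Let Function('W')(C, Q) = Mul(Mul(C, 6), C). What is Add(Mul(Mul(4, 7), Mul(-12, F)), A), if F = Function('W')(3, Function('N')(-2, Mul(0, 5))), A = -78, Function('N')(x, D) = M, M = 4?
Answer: -18222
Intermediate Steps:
Function('N')(x, D) = 4
Function('W')(C, Q) = Mul(6, Pow(C, 2)) (Function('W')(C, Q) = Mul(Mul(6, C), C) = Mul(6, Pow(C, 2)))
F = 54 (F = Mul(6, Pow(3, 2)) = Mul(6, 9) = 54)
Add(Mul(Mul(4, 7), Mul(-12, F)), A) = Add(Mul(Mul(4, 7), Mul(-12, 54)), -78) = Add(Mul(28, -648), -78) = Add(-18144, -78) = -18222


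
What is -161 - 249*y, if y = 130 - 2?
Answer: -32033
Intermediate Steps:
y = 128
-161 - 249*y = -161 - 249*128 = -161 - 31872 = -32033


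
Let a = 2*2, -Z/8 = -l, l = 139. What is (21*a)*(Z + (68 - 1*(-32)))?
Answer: 101808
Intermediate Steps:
Z = 1112 (Z = -(-8)*139 = -8*(-139) = 1112)
a = 4
(21*a)*(Z + (68 - 1*(-32))) = (21*4)*(1112 + (68 - 1*(-32))) = 84*(1112 + (68 + 32)) = 84*(1112 + 100) = 84*1212 = 101808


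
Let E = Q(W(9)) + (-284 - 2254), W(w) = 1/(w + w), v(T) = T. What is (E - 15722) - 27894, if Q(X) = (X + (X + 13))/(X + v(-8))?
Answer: -6600258/143 ≈ -46156.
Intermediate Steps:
W(w) = 1/(2*w)
Q(X) = (13 + 2*X)/(-8 + X) (Q(X) = (X + (X + 13))/(X - 8) = (X + (13 + X))/(-8 + X) = (13 + 2*X)/(-8 + X))
E = -363170/143 (E = (13 + 2*((½)/9))/(-8 + (½)/9) + (-284 - 2254) = (13 + 2*((½)*(⅑)))/(-8 + (½)*(⅑)) - 2538 = (13 + 2*(1/18))/(-8 + 1/18) - 2538 = (13 + ⅑)/(-143/18) - 2538 = -18/143*118/9 - 2538 = -236/143 - 2538 = -363170/143 ≈ -2539.6)
(E - 15722) - 27894 = (-363170/143 - 15722) - 27894 = -2611416/143 - 27894 = -6600258/143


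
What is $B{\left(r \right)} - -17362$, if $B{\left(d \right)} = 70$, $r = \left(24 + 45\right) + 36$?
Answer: $17432$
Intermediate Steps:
$r = 105$ ($r = 69 + 36 = 105$)
$B{\left(r \right)} - -17362 = 70 - -17362 = 70 + 17362 = 17432$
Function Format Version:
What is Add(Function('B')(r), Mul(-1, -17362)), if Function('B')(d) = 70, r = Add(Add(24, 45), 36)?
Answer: 17432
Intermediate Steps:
r = 105 (r = Add(69, 36) = 105)
Add(Function('B')(r), Mul(-1, -17362)) = Add(70, Mul(-1, -17362)) = Add(70, 17362) = 17432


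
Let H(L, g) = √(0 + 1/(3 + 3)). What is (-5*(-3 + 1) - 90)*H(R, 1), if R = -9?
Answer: -40*√6/3 ≈ -32.660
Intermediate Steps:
H(L, g) = √6/6 (H(L, g) = √(0 + 1/6) = √(0 + ⅙) = √(⅙) = √6/6)
(-5*(-3 + 1) - 90)*H(R, 1) = (-5*(-3 + 1) - 90)*(√6/6) = (-5*(-2) - 90)*(√6/6) = (10 - 90)*(√6/6) = -40*√6/3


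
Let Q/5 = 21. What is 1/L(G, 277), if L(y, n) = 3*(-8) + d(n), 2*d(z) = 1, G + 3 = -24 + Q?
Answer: -2/47 ≈ -0.042553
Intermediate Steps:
Q = 105 (Q = 5*21 = 105)
G = 78 (G = -3 + (-24 + 105) = -3 + 81 = 78)
d(z) = 1/2 (d(z) = (1/2)*1 = 1/2)
L(y, n) = -47/2 (L(y, n) = 3*(-8) + 1/2 = -24 + 1/2 = -47/2)
1/L(G, 277) = 1/(-47/2) = -2/47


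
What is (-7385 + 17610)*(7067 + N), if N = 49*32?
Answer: 88292875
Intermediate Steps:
N = 1568
(-7385 + 17610)*(7067 + N) = (-7385 + 17610)*(7067 + 1568) = 10225*8635 = 88292875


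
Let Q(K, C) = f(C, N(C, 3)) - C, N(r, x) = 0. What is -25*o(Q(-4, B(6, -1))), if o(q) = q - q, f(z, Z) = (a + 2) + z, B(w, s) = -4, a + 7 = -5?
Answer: 0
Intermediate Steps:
a = -12 (a = -7 - 5 = -12)
f(z, Z) = -10 + z (f(z, Z) = (-12 + 2) + z = -10 + z)
Q(K, C) = -10 (Q(K, C) = (-10 + C) - C = -10)
o(q) = 0
-25*o(Q(-4, B(6, -1))) = -25*0 = 0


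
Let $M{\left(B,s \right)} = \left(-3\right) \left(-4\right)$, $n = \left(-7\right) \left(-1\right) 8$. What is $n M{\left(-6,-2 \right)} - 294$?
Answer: $378$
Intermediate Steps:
$n = 56$ ($n = 7 \cdot 8 = 56$)
$M{\left(B,s \right)} = 12$
$n M{\left(-6,-2 \right)} - 294 = 56 \cdot 12 - 294 = 672 - 294 = 378$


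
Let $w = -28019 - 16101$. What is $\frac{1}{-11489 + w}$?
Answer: $- \frac{1}{55609} \approx -1.7983 \cdot 10^{-5}$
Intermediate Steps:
$w = -44120$ ($w = -28019 - 16101 = -44120$)
$\frac{1}{-11489 + w} = \frac{1}{-11489 - 44120} = \frac{1}{-55609} = - \frac{1}{55609}$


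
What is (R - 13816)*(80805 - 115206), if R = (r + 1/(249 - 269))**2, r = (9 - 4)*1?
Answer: 189776522199/400 ≈ 4.7444e+8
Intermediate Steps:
r = 5 (r = 5*1 = 5)
R = 9801/400 (R = (5 + 1/(249 - 269))**2 = (5 + 1/(-20))**2 = (5 - 1/20)**2 = (99/20)**2 = 9801/400 ≈ 24.503)
(R - 13816)*(80805 - 115206) = (9801/400 - 13816)*(80805 - 115206) = -5516599/400*(-34401) = 189776522199/400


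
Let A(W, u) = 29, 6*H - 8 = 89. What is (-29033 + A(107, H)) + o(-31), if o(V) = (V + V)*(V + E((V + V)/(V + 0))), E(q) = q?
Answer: -27206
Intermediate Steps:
H = 97/6 (H = 4/3 + (⅙)*89 = 4/3 + 89/6 = 97/6 ≈ 16.167)
o(V) = 2*V*(2 + V) (o(V) = (V + V)*(V + (V + V)/(V + 0)) = (2*V)*(V + (2*V)/V) = (2*V)*(V + 2) = (2*V)*(2 + V) = 2*V*(2 + V))
(-29033 + A(107, H)) + o(-31) = (-29033 + 29) + 2*(-31)*(2 - 31) = -29004 + 2*(-31)*(-29) = -29004 + 1798 = -27206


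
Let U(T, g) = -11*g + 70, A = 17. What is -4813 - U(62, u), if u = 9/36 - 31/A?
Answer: -333221/68 ≈ -4900.3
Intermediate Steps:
u = -107/68 (u = 9/36 - 31/17 = 9*(1/36) - 31*1/17 = ¼ - 31/17 = -107/68 ≈ -1.5735)
U(T, g) = 70 - 11*g
-4813 - U(62, u) = -4813 - (70 - 11*(-107/68)) = -4813 - (70 + 1177/68) = -4813 - 1*5937/68 = -4813 - 5937/68 = -333221/68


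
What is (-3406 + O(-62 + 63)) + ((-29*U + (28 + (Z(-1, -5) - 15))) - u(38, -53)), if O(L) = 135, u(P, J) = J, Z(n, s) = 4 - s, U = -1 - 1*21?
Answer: -2558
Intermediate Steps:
U = -22 (U = -1 - 21 = -22)
(-3406 + O(-62 + 63)) + ((-29*U + (28 + (Z(-1, -5) - 15))) - u(38, -53)) = (-3406 + 135) + ((-29*(-22) + (28 + ((4 - 1*(-5)) - 15))) - 1*(-53)) = -3271 + ((638 + (28 + ((4 + 5) - 15))) + 53) = -3271 + ((638 + (28 + (9 - 15))) + 53) = -3271 + ((638 + (28 - 6)) + 53) = -3271 + ((638 + 22) + 53) = -3271 + (660 + 53) = -3271 + 713 = -2558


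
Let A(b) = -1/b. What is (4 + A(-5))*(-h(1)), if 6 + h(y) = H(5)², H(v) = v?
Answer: -399/5 ≈ -79.800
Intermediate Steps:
h(y) = 19 (h(y) = -6 + 5² = -6 + 25 = 19)
(4 + A(-5))*(-h(1)) = (4 - 1/(-5))*(-1*19) = (4 - 1*(-⅕))*(-19) = (4 + ⅕)*(-19) = (21/5)*(-19) = -399/5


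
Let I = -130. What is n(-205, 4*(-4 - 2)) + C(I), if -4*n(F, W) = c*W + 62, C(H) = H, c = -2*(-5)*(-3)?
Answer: -651/2 ≈ -325.50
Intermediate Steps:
c = -30 (c = 10*(-3) = -30)
n(F, W) = -31/2 + 15*W/2 (n(F, W) = -(-30*W + 62)/4 = -(62 - 30*W)/4 = -31/2 + 15*W/2)
n(-205, 4*(-4 - 2)) + C(I) = (-31/2 + 15*(4*(-4 - 2))/2) - 130 = (-31/2 + 15*(4*(-6))/2) - 130 = (-31/2 + (15/2)*(-24)) - 130 = (-31/2 - 180) - 130 = -391/2 - 130 = -651/2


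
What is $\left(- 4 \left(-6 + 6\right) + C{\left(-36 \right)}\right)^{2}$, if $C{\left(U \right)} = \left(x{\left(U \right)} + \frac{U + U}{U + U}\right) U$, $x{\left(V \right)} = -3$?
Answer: $5184$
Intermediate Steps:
$C{\left(U \right)} = - 2 U$ ($C{\left(U \right)} = \left(-3 + \frac{U + U}{U + U}\right) U = \left(-3 + \frac{2 U}{2 U}\right) U = \left(-3 + 2 U \frac{1}{2 U}\right) U = \left(-3 + 1\right) U = - 2 U$)
$\left(- 4 \left(-6 + 6\right) + C{\left(-36 \right)}\right)^{2} = \left(- 4 \left(-6 + 6\right) - -72\right)^{2} = \left(\left(-4\right) 0 + 72\right)^{2} = \left(0 + 72\right)^{2} = 72^{2} = 5184$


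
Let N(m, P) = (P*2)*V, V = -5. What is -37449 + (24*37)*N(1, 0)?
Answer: -37449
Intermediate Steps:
N(m, P) = -10*P (N(m, P) = (P*2)*(-5) = (2*P)*(-5) = -10*P)
-37449 + (24*37)*N(1, 0) = -37449 + (24*37)*(-10*0) = -37449 + 888*0 = -37449 + 0 = -37449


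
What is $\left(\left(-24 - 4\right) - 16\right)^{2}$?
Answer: $1936$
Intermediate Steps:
$\left(\left(-24 - 4\right) - 16\right)^{2} = \left(-28 - 16\right)^{2} = \left(-44\right)^{2} = 1936$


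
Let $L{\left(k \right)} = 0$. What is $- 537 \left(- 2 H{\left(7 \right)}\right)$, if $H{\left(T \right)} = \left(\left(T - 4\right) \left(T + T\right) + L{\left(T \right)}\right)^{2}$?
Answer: $1894536$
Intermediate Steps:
$H{\left(T \right)} = 4 T^{2} \left(-4 + T\right)^{2}$ ($H{\left(T \right)} = \left(\left(T - 4\right) \left(T + T\right) + 0\right)^{2} = \left(\left(-4 + T\right) 2 T + 0\right)^{2} = \left(2 T \left(-4 + T\right) + 0\right)^{2} = \left(2 T \left(-4 + T\right)\right)^{2} = 4 T^{2} \left(-4 + T\right)^{2}$)
$- 537 \left(- 2 H{\left(7 \right)}\right) = - 537 \left(- 2 \cdot 4 \cdot 7^{2} \left(-4 + 7\right)^{2}\right) = - 537 \left(- 2 \cdot 4 \cdot 49 \cdot 3^{2}\right) = - 537 \left(- 2 \cdot 4 \cdot 49 \cdot 9\right) = - 537 \left(\left(-2\right) 1764\right) = \left(-537\right) \left(-3528\right) = 1894536$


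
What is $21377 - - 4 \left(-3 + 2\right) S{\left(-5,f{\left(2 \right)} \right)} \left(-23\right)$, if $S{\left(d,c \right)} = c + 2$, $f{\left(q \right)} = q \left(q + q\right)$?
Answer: $22297$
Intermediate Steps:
$f{\left(q \right)} = 2 q^{2}$ ($f{\left(q \right)} = q 2 q = 2 q^{2}$)
$S{\left(d,c \right)} = 2 + c$
$21377 - - 4 \left(-3 + 2\right) S{\left(-5,f{\left(2 \right)} \right)} \left(-23\right) = 21377 - - 4 \left(-3 + 2\right) \left(2 + 2 \cdot 2^{2}\right) \left(-23\right) = 21377 - \left(-4\right) \left(-1\right) \left(2 + 2 \cdot 4\right) \left(-23\right) = 21377 - 4 \left(2 + 8\right) \left(-23\right) = 21377 - 4 \cdot 10 \left(-23\right) = 21377 - 40 \left(-23\right) = 21377 - -920 = 21377 + 920 = 22297$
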